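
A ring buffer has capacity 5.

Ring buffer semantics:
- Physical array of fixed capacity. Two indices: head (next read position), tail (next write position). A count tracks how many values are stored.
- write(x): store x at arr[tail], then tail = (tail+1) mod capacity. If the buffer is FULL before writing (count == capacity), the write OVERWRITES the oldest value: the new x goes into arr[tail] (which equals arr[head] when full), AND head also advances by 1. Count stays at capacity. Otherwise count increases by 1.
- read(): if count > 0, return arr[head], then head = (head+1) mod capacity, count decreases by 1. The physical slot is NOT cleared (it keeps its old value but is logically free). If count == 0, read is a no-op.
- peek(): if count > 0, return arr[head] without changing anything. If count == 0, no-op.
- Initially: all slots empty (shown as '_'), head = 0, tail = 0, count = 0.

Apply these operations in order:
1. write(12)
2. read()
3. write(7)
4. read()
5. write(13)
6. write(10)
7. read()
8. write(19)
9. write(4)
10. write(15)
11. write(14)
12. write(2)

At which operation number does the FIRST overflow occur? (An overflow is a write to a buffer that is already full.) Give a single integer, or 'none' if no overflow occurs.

After op 1 (write(12)): arr=[12 _ _ _ _] head=0 tail=1 count=1
After op 2 (read()): arr=[12 _ _ _ _] head=1 tail=1 count=0
After op 3 (write(7)): arr=[12 7 _ _ _] head=1 tail=2 count=1
After op 4 (read()): arr=[12 7 _ _ _] head=2 tail=2 count=0
After op 5 (write(13)): arr=[12 7 13 _ _] head=2 tail=3 count=1
After op 6 (write(10)): arr=[12 7 13 10 _] head=2 tail=4 count=2
After op 7 (read()): arr=[12 7 13 10 _] head=3 tail=4 count=1
After op 8 (write(19)): arr=[12 7 13 10 19] head=3 tail=0 count=2
After op 9 (write(4)): arr=[4 7 13 10 19] head=3 tail=1 count=3
After op 10 (write(15)): arr=[4 15 13 10 19] head=3 tail=2 count=4
After op 11 (write(14)): arr=[4 15 14 10 19] head=3 tail=3 count=5
After op 12 (write(2)): arr=[4 15 14 2 19] head=4 tail=4 count=5

Answer: 12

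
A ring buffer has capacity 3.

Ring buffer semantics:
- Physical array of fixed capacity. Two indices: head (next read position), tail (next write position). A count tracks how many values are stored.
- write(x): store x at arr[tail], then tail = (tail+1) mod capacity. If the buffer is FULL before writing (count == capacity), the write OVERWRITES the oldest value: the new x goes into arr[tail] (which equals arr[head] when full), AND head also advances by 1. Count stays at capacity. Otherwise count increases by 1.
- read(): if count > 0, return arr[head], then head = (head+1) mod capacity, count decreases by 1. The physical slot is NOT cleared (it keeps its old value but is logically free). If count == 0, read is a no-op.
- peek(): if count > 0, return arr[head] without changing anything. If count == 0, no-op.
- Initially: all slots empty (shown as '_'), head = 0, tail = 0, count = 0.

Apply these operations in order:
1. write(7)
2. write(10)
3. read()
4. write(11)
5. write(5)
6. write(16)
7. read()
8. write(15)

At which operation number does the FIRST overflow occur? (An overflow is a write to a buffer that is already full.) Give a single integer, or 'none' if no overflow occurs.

Answer: 6

Derivation:
After op 1 (write(7)): arr=[7 _ _] head=0 tail=1 count=1
After op 2 (write(10)): arr=[7 10 _] head=0 tail=2 count=2
After op 3 (read()): arr=[7 10 _] head=1 tail=2 count=1
After op 4 (write(11)): arr=[7 10 11] head=1 tail=0 count=2
After op 5 (write(5)): arr=[5 10 11] head=1 tail=1 count=3
After op 6 (write(16)): arr=[5 16 11] head=2 tail=2 count=3
After op 7 (read()): arr=[5 16 11] head=0 tail=2 count=2
After op 8 (write(15)): arr=[5 16 15] head=0 tail=0 count=3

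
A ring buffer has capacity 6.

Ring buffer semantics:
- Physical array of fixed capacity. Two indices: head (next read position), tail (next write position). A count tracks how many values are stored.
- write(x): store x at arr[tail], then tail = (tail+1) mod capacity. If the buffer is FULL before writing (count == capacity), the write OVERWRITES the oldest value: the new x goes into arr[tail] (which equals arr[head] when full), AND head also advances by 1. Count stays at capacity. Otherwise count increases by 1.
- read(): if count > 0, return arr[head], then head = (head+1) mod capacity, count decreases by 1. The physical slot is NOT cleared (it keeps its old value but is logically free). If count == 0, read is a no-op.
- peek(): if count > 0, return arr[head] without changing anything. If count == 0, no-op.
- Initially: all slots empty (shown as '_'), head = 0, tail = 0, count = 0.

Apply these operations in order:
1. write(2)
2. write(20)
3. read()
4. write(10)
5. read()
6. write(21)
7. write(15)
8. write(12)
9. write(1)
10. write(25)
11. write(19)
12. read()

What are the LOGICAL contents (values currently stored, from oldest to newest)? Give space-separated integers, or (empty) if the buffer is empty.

Answer: 15 12 1 25 19

Derivation:
After op 1 (write(2)): arr=[2 _ _ _ _ _] head=0 tail=1 count=1
After op 2 (write(20)): arr=[2 20 _ _ _ _] head=0 tail=2 count=2
After op 3 (read()): arr=[2 20 _ _ _ _] head=1 tail=2 count=1
After op 4 (write(10)): arr=[2 20 10 _ _ _] head=1 tail=3 count=2
After op 5 (read()): arr=[2 20 10 _ _ _] head=2 tail=3 count=1
After op 6 (write(21)): arr=[2 20 10 21 _ _] head=2 tail=4 count=2
After op 7 (write(15)): arr=[2 20 10 21 15 _] head=2 tail=5 count=3
After op 8 (write(12)): arr=[2 20 10 21 15 12] head=2 tail=0 count=4
After op 9 (write(1)): arr=[1 20 10 21 15 12] head=2 tail=1 count=5
After op 10 (write(25)): arr=[1 25 10 21 15 12] head=2 tail=2 count=6
After op 11 (write(19)): arr=[1 25 19 21 15 12] head=3 tail=3 count=6
After op 12 (read()): arr=[1 25 19 21 15 12] head=4 tail=3 count=5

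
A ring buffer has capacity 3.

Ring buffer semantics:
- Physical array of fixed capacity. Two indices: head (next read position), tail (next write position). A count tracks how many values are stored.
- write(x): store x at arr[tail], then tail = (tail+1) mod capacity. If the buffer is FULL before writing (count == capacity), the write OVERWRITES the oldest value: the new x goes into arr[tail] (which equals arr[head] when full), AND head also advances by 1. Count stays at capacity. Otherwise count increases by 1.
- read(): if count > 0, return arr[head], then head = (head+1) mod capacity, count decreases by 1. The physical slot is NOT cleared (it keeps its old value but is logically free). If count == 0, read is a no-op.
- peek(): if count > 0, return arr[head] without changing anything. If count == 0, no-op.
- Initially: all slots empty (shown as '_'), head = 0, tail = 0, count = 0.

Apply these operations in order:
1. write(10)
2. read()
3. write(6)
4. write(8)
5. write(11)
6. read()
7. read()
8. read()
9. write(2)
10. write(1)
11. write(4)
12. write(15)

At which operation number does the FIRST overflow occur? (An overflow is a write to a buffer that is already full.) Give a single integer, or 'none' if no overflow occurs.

After op 1 (write(10)): arr=[10 _ _] head=0 tail=1 count=1
After op 2 (read()): arr=[10 _ _] head=1 tail=1 count=0
After op 3 (write(6)): arr=[10 6 _] head=1 tail=2 count=1
After op 4 (write(8)): arr=[10 6 8] head=1 tail=0 count=2
After op 5 (write(11)): arr=[11 6 8] head=1 tail=1 count=3
After op 6 (read()): arr=[11 6 8] head=2 tail=1 count=2
After op 7 (read()): arr=[11 6 8] head=0 tail=1 count=1
After op 8 (read()): arr=[11 6 8] head=1 tail=1 count=0
After op 9 (write(2)): arr=[11 2 8] head=1 tail=2 count=1
After op 10 (write(1)): arr=[11 2 1] head=1 tail=0 count=2
After op 11 (write(4)): arr=[4 2 1] head=1 tail=1 count=3
After op 12 (write(15)): arr=[4 15 1] head=2 tail=2 count=3

Answer: 12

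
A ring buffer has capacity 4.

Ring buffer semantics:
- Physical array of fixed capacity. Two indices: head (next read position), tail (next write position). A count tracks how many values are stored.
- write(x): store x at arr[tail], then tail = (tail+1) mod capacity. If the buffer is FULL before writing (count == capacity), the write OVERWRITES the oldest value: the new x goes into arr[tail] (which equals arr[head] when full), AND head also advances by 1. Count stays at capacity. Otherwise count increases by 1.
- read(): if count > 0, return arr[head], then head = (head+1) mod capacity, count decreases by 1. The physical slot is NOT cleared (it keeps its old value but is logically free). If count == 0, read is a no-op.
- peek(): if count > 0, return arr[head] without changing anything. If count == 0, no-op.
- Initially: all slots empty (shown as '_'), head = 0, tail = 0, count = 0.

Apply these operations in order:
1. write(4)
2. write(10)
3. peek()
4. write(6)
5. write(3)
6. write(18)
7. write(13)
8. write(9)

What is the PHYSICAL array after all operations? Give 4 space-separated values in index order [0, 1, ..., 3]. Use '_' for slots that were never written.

After op 1 (write(4)): arr=[4 _ _ _] head=0 tail=1 count=1
After op 2 (write(10)): arr=[4 10 _ _] head=0 tail=2 count=2
After op 3 (peek()): arr=[4 10 _ _] head=0 tail=2 count=2
After op 4 (write(6)): arr=[4 10 6 _] head=0 tail=3 count=3
After op 5 (write(3)): arr=[4 10 6 3] head=0 tail=0 count=4
After op 6 (write(18)): arr=[18 10 6 3] head=1 tail=1 count=4
After op 7 (write(13)): arr=[18 13 6 3] head=2 tail=2 count=4
After op 8 (write(9)): arr=[18 13 9 3] head=3 tail=3 count=4

Answer: 18 13 9 3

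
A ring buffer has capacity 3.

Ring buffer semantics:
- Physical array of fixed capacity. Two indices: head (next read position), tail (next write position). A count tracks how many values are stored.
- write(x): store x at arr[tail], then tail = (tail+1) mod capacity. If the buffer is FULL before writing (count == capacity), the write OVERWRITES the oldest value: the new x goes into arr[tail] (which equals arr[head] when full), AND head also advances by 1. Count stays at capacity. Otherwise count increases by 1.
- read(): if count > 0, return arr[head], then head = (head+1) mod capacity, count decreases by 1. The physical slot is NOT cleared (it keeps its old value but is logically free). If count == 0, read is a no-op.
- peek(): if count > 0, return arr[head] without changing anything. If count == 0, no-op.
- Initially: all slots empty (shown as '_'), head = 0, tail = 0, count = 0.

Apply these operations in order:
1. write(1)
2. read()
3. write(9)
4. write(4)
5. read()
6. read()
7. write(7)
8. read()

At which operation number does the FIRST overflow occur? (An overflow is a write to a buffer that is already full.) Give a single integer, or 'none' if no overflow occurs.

Answer: none

Derivation:
After op 1 (write(1)): arr=[1 _ _] head=0 tail=1 count=1
After op 2 (read()): arr=[1 _ _] head=1 tail=1 count=0
After op 3 (write(9)): arr=[1 9 _] head=1 tail=2 count=1
After op 4 (write(4)): arr=[1 9 4] head=1 tail=0 count=2
After op 5 (read()): arr=[1 9 4] head=2 tail=0 count=1
After op 6 (read()): arr=[1 9 4] head=0 tail=0 count=0
After op 7 (write(7)): arr=[7 9 4] head=0 tail=1 count=1
After op 8 (read()): arr=[7 9 4] head=1 tail=1 count=0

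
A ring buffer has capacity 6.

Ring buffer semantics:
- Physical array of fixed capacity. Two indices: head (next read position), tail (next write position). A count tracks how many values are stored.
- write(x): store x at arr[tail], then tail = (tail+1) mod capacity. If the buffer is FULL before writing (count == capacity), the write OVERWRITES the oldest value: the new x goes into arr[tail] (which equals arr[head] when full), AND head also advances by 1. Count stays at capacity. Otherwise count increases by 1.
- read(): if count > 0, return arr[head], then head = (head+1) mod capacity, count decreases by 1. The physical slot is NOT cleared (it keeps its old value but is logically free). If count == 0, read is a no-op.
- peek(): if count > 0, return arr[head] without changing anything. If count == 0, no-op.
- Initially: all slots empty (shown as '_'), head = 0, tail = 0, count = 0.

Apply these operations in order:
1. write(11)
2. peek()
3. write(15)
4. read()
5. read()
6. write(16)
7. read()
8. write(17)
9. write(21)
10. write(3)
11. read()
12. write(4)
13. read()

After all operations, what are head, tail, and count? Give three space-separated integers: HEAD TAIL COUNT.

After op 1 (write(11)): arr=[11 _ _ _ _ _] head=0 tail=1 count=1
After op 2 (peek()): arr=[11 _ _ _ _ _] head=0 tail=1 count=1
After op 3 (write(15)): arr=[11 15 _ _ _ _] head=0 tail=2 count=2
After op 4 (read()): arr=[11 15 _ _ _ _] head=1 tail=2 count=1
After op 5 (read()): arr=[11 15 _ _ _ _] head=2 tail=2 count=0
After op 6 (write(16)): arr=[11 15 16 _ _ _] head=2 tail=3 count=1
After op 7 (read()): arr=[11 15 16 _ _ _] head=3 tail=3 count=0
After op 8 (write(17)): arr=[11 15 16 17 _ _] head=3 tail=4 count=1
After op 9 (write(21)): arr=[11 15 16 17 21 _] head=3 tail=5 count=2
After op 10 (write(3)): arr=[11 15 16 17 21 3] head=3 tail=0 count=3
After op 11 (read()): arr=[11 15 16 17 21 3] head=4 tail=0 count=2
After op 12 (write(4)): arr=[4 15 16 17 21 3] head=4 tail=1 count=3
After op 13 (read()): arr=[4 15 16 17 21 3] head=5 tail=1 count=2

Answer: 5 1 2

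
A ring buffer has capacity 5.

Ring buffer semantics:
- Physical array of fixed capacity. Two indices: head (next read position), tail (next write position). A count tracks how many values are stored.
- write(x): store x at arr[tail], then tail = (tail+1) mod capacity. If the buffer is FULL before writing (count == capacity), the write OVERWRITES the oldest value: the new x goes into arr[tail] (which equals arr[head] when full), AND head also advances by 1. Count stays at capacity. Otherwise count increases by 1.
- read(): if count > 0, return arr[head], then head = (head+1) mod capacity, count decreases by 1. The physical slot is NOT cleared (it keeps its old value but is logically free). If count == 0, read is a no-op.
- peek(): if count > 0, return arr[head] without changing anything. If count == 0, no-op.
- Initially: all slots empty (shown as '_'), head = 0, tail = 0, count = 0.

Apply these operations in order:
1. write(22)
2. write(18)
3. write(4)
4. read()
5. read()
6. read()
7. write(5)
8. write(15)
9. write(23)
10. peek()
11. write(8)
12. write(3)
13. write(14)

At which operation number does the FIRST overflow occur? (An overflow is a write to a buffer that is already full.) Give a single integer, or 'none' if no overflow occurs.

After op 1 (write(22)): arr=[22 _ _ _ _] head=0 tail=1 count=1
After op 2 (write(18)): arr=[22 18 _ _ _] head=0 tail=2 count=2
After op 3 (write(4)): arr=[22 18 4 _ _] head=0 tail=3 count=3
After op 4 (read()): arr=[22 18 4 _ _] head=1 tail=3 count=2
After op 5 (read()): arr=[22 18 4 _ _] head=2 tail=3 count=1
After op 6 (read()): arr=[22 18 4 _ _] head=3 tail=3 count=0
After op 7 (write(5)): arr=[22 18 4 5 _] head=3 tail=4 count=1
After op 8 (write(15)): arr=[22 18 4 5 15] head=3 tail=0 count=2
After op 9 (write(23)): arr=[23 18 4 5 15] head=3 tail=1 count=3
After op 10 (peek()): arr=[23 18 4 5 15] head=3 tail=1 count=3
After op 11 (write(8)): arr=[23 8 4 5 15] head=3 tail=2 count=4
After op 12 (write(3)): arr=[23 8 3 5 15] head=3 tail=3 count=5
After op 13 (write(14)): arr=[23 8 3 14 15] head=4 tail=4 count=5

Answer: 13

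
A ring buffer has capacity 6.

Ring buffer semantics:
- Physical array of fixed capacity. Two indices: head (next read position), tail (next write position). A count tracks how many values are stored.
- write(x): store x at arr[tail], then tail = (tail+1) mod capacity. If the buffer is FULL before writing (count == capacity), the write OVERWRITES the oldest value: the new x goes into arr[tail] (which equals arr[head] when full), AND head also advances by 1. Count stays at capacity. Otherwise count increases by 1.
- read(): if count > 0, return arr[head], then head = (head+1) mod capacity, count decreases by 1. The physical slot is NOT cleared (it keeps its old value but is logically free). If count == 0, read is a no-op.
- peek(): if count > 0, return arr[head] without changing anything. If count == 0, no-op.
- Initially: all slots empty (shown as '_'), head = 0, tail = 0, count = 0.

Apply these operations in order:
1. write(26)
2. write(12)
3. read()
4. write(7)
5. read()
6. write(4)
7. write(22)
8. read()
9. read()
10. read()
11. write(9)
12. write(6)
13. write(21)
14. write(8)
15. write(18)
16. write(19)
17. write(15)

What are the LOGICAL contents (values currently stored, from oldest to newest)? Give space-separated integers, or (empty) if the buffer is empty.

Answer: 6 21 8 18 19 15

Derivation:
After op 1 (write(26)): arr=[26 _ _ _ _ _] head=0 tail=1 count=1
After op 2 (write(12)): arr=[26 12 _ _ _ _] head=0 tail=2 count=2
After op 3 (read()): arr=[26 12 _ _ _ _] head=1 tail=2 count=1
After op 4 (write(7)): arr=[26 12 7 _ _ _] head=1 tail=3 count=2
After op 5 (read()): arr=[26 12 7 _ _ _] head=2 tail=3 count=1
After op 6 (write(4)): arr=[26 12 7 4 _ _] head=2 tail=4 count=2
After op 7 (write(22)): arr=[26 12 7 4 22 _] head=2 tail=5 count=3
After op 8 (read()): arr=[26 12 7 4 22 _] head=3 tail=5 count=2
After op 9 (read()): arr=[26 12 7 4 22 _] head=4 tail=5 count=1
After op 10 (read()): arr=[26 12 7 4 22 _] head=5 tail=5 count=0
After op 11 (write(9)): arr=[26 12 7 4 22 9] head=5 tail=0 count=1
After op 12 (write(6)): arr=[6 12 7 4 22 9] head=5 tail=1 count=2
After op 13 (write(21)): arr=[6 21 7 4 22 9] head=5 tail=2 count=3
After op 14 (write(8)): arr=[6 21 8 4 22 9] head=5 tail=3 count=4
After op 15 (write(18)): arr=[6 21 8 18 22 9] head=5 tail=4 count=5
After op 16 (write(19)): arr=[6 21 8 18 19 9] head=5 tail=5 count=6
After op 17 (write(15)): arr=[6 21 8 18 19 15] head=0 tail=0 count=6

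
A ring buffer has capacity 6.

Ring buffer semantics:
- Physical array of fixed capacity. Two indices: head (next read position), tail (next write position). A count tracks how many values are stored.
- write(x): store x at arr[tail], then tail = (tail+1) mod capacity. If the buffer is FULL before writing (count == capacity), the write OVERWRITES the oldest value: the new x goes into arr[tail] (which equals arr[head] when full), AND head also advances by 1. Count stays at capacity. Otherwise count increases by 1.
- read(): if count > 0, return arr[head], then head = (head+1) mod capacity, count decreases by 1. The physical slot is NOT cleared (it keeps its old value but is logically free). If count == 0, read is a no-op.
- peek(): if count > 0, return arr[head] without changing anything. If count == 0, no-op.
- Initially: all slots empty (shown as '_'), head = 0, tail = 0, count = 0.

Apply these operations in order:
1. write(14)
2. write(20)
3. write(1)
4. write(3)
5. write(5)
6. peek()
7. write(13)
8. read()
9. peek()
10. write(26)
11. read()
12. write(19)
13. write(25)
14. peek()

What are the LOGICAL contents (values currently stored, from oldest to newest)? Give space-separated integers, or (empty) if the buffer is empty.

Answer: 3 5 13 26 19 25

Derivation:
After op 1 (write(14)): arr=[14 _ _ _ _ _] head=0 tail=1 count=1
After op 2 (write(20)): arr=[14 20 _ _ _ _] head=0 tail=2 count=2
After op 3 (write(1)): arr=[14 20 1 _ _ _] head=0 tail=3 count=3
After op 4 (write(3)): arr=[14 20 1 3 _ _] head=0 tail=4 count=4
After op 5 (write(5)): arr=[14 20 1 3 5 _] head=0 tail=5 count=5
After op 6 (peek()): arr=[14 20 1 3 5 _] head=0 tail=5 count=5
After op 7 (write(13)): arr=[14 20 1 3 5 13] head=0 tail=0 count=6
After op 8 (read()): arr=[14 20 1 3 5 13] head=1 tail=0 count=5
After op 9 (peek()): arr=[14 20 1 3 5 13] head=1 tail=0 count=5
After op 10 (write(26)): arr=[26 20 1 3 5 13] head=1 tail=1 count=6
After op 11 (read()): arr=[26 20 1 3 5 13] head=2 tail=1 count=5
After op 12 (write(19)): arr=[26 19 1 3 5 13] head=2 tail=2 count=6
After op 13 (write(25)): arr=[26 19 25 3 5 13] head=3 tail=3 count=6
After op 14 (peek()): arr=[26 19 25 3 5 13] head=3 tail=3 count=6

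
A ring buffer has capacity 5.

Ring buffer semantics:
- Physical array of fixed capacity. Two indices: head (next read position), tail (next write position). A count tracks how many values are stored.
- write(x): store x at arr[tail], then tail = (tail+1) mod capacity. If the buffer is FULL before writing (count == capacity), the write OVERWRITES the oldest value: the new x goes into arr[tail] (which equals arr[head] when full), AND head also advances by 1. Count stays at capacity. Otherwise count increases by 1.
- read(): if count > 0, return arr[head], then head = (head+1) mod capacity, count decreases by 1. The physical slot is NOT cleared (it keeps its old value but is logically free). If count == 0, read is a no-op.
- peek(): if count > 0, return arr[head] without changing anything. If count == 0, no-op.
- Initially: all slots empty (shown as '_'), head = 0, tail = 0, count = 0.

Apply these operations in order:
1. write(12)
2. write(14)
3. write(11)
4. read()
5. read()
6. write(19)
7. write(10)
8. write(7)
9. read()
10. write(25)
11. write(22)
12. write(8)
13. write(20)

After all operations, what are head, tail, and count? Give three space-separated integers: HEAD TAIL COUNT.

After op 1 (write(12)): arr=[12 _ _ _ _] head=0 tail=1 count=1
After op 2 (write(14)): arr=[12 14 _ _ _] head=0 tail=2 count=2
After op 3 (write(11)): arr=[12 14 11 _ _] head=0 tail=3 count=3
After op 4 (read()): arr=[12 14 11 _ _] head=1 tail=3 count=2
After op 5 (read()): arr=[12 14 11 _ _] head=2 tail=3 count=1
After op 6 (write(19)): arr=[12 14 11 19 _] head=2 tail=4 count=2
After op 7 (write(10)): arr=[12 14 11 19 10] head=2 tail=0 count=3
After op 8 (write(7)): arr=[7 14 11 19 10] head=2 tail=1 count=4
After op 9 (read()): arr=[7 14 11 19 10] head=3 tail=1 count=3
After op 10 (write(25)): arr=[7 25 11 19 10] head=3 tail=2 count=4
After op 11 (write(22)): arr=[7 25 22 19 10] head=3 tail=3 count=5
After op 12 (write(8)): arr=[7 25 22 8 10] head=4 tail=4 count=5
After op 13 (write(20)): arr=[7 25 22 8 20] head=0 tail=0 count=5

Answer: 0 0 5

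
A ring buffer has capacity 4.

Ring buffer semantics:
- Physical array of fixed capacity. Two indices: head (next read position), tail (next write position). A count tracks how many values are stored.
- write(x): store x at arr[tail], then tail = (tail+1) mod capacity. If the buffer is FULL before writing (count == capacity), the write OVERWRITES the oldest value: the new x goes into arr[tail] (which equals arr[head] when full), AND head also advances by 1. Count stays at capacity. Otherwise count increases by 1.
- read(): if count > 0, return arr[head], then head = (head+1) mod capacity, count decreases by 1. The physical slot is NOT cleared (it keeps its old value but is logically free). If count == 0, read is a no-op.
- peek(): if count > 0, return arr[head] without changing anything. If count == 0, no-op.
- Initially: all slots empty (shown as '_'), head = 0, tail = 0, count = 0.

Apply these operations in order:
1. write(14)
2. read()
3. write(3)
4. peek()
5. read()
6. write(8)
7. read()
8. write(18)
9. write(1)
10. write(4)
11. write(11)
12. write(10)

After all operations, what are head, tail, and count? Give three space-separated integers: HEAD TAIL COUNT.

After op 1 (write(14)): arr=[14 _ _ _] head=0 tail=1 count=1
After op 2 (read()): arr=[14 _ _ _] head=1 tail=1 count=0
After op 3 (write(3)): arr=[14 3 _ _] head=1 tail=2 count=1
After op 4 (peek()): arr=[14 3 _ _] head=1 tail=2 count=1
After op 5 (read()): arr=[14 3 _ _] head=2 tail=2 count=0
After op 6 (write(8)): arr=[14 3 8 _] head=2 tail=3 count=1
After op 7 (read()): arr=[14 3 8 _] head=3 tail=3 count=0
After op 8 (write(18)): arr=[14 3 8 18] head=3 tail=0 count=1
After op 9 (write(1)): arr=[1 3 8 18] head=3 tail=1 count=2
After op 10 (write(4)): arr=[1 4 8 18] head=3 tail=2 count=3
After op 11 (write(11)): arr=[1 4 11 18] head=3 tail=3 count=4
After op 12 (write(10)): arr=[1 4 11 10] head=0 tail=0 count=4

Answer: 0 0 4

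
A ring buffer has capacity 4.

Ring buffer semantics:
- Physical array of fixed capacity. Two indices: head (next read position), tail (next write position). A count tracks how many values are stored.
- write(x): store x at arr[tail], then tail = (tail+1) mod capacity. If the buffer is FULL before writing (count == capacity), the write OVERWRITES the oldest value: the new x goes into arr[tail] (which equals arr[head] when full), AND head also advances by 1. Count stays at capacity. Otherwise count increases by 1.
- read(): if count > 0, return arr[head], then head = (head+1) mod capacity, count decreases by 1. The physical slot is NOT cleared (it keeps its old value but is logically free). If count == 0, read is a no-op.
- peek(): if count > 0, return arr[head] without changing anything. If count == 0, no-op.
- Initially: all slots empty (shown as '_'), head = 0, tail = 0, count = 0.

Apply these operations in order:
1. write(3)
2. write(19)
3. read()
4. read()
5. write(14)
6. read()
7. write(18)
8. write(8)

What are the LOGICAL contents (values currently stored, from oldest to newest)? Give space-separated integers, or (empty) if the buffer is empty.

After op 1 (write(3)): arr=[3 _ _ _] head=0 tail=1 count=1
After op 2 (write(19)): arr=[3 19 _ _] head=0 tail=2 count=2
After op 3 (read()): arr=[3 19 _ _] head=1 tail=2 count=1
After op 4 (read()): arr=[3 19 _ _] head=2 tail=2 count=0
After op 5 (write(14)): arr=[3 19 14 _] head=2 tail=3 count=1
After op 6 (read()): arr=[3 19 14 _] head=3 tail=3 count=0
After op 7 (write(18)): arr=[3 19 14 18] head=3 tail=0 count=1
After op 8 (write(8)): arr=[8 19 14 18] head=3 tail=1 count=2

Answer: 18 8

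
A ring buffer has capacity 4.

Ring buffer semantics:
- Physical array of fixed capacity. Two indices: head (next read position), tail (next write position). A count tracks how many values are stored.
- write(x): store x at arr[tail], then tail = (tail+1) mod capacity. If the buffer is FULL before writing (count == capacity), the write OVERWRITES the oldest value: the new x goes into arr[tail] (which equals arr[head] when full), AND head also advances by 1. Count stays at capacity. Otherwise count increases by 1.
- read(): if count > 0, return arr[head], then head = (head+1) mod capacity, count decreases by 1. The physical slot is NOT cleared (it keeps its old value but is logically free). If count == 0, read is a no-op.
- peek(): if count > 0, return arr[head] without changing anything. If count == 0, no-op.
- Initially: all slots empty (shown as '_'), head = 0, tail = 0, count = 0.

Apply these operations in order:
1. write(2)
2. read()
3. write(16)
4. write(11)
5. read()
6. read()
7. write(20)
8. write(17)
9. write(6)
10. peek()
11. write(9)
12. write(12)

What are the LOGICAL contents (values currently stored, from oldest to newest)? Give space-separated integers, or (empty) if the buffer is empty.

Answer: 17 6 9 12

Derivation:
After op 1 (write(2)): arr=[2 _ _ _] head=0 tail=1 count=1
After op 2 (read()): arr=[2 _ _ _] head=1 tail=1 count=0
After op 3 (write(16)): arr=[2 16 _ _] head=1 tail=2 count=1
After op 4 (write(11)): arr=[2 16 11 _] head=1 tail=3 count=2
After op 5 (read()): arr=[2 16 11 _] head=2 tail=3 count=1
After op 6 (read()): arr=[2 16 11 _] head=3 tail=3 count=0
After op 7 (write(20)): arr=[2 16 11 20] head=3 tail=0 count=1
After op 8 (write(17)): arr=[17 16 11 20] head=3 tail=1 count=2
After op 9 (write(6)): arr=[17 6 11 20] head=3 tail=2 count=3
After op 10 (peek()): arr=[17 6 11 20] head=3 tail=2 count=3
After op 11 (write(9)): arr=[17 6 9 20] head=3 tail=3 count=4
After op 12 (write(12)): arr=[17 6 9 12] head=0 tail=0 count=4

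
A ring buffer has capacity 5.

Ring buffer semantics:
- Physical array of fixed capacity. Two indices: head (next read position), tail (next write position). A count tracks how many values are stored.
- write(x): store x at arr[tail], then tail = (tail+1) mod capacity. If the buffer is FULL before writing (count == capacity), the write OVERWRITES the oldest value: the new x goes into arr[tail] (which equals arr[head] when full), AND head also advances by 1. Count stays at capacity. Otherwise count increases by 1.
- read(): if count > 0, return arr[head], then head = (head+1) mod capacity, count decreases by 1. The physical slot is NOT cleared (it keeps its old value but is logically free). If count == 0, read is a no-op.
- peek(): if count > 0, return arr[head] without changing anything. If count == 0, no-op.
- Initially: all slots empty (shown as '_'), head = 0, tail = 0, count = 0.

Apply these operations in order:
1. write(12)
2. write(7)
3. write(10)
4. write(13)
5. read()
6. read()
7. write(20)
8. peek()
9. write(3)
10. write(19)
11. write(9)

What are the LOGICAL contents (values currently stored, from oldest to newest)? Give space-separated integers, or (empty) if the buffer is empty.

After op 1 (write(12)): arr=[12 _ _ _ _] head=0 tail=1 count=1
After op 2 (write(7)): arr=[12 7 _ _ _] head=0 tail=2 count=2
After op 3 (write(10)): arr=[12 7 10 _ _] head=0 tail=3 count=3
After op 4 (write(13)): arr=[12 7 10 13 _] head=0 tail=4 count=4
After op 5 (read()): arr=[12 7 10 13 _] head=1 tail=4 count=3
After op 6 (read()): arr=[12 7 10 13 _] head=2 tail=4 count=2
After op 7 (write(20)): arr=[12 7 10 13 20] head=2 tail=0 count=3
After op 8 (peek()): arr=[12 7 10 13 20] head=2 tail=0 count=3
After op 9 (write(3)): arr=[3 7 10 13 20] head=2 tail=1 count=4
After op 10 (write(19)): arr=[3 19 10 13 20] head=2 tail=2 count=5
After op 11 (write(9)): arr=[3 19 9 13 20] head=3 tail=3 count=5

Answer: 13 20 3 19 9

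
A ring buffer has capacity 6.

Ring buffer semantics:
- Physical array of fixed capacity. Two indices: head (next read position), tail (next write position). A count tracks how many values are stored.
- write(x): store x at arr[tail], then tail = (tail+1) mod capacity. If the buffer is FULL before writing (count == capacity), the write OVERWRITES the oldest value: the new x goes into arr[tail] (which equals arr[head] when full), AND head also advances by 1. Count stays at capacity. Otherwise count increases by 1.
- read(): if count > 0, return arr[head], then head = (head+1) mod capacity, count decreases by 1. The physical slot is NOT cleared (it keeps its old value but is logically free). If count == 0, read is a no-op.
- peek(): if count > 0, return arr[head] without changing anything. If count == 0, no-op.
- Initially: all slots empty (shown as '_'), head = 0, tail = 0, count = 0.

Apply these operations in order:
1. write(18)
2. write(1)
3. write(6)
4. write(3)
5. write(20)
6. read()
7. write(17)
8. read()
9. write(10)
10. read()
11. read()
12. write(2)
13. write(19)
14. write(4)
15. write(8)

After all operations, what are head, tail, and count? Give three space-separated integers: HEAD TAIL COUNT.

Answer: 5 5 6

Derivation:
After op 1 (write(18)): arr=[18 _ _ _ _ _] head=0 tail=1 count=1
After op 2 (write(1)): arr=[18 1 _ _ _ _] head=0 tail=2 count=2
After op 3 (write(6)): arr=[18 1 6 _ _ _] head=0 tail=3 count=3
After op 4 (write(3)): arr=[18 1 6 3 _ _] head=0 tail=4 count=4
After op 5 (write(20)): arr=[18 1 6 3 20 _] head=0 tail=5 count=5
After op 6 (read()): arr=[18 1 6 3 20 _] head=1 tail=5 count=4
After op 7 (write(17)): arr=[18 1 6 3 20 17] head=1 tail=0 count=5
After op 8 (read()): arr=[18 1 6 3 20 17] head=2 tail=0 count=4
After op 9 (write(10)): arr=[10 1 6 3 20 17] head=2 tail=1 count=5
After op 10 (read()): arr=[10 1 6 3 20 17] head=3 tail=1 count=4
After op 11 (read()): arr=[10 1 6 3 20 17] head=4 tail=1 count=3
After op 12 (write(2)): arr=[10 2 6 3 20 17] head=4 tail=2 count=4
After op 13 (write(19)): arr=[10 2 19 3 20 17] head=4 tail=3 count=5
After op 14 (write(4)): arr=[10 2 19 4 20 17] head=4 tail=4 count=6
After op 15 (write(8)): arr=[10 2 19 4 8 17] head=5 tail=5 count=6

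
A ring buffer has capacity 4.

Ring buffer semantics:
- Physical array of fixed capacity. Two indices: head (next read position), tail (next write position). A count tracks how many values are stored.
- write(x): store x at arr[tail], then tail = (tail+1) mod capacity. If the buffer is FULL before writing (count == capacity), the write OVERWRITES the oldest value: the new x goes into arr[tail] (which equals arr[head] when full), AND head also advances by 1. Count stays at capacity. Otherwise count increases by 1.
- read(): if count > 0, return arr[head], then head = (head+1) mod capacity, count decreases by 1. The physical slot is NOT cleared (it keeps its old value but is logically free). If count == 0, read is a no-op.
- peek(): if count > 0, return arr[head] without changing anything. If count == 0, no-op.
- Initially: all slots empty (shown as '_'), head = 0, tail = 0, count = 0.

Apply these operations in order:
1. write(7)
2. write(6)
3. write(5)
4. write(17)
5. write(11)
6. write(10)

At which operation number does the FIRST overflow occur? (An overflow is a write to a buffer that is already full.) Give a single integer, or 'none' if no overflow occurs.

After op 1 (write(7)): arr=[7 _ _ _] head=0 tail=1 count=1
After op 2 (write(6)): arr=[7 6 _ _] head=0 tail=2 count=2
After op 3 (write(5)): arr=[7 6 5 _] head=0 tail=3 count=3
After op 4 (write(17)): arr=[7 6 5 17] head=0 tail=0 count=4
After op 5 (write(11)): arr=[11 6 5 17] head=1 tail=1 count=4
After op 6 (write(10)): arr=[11 10 5 17] head=2 tail=2 count=4

Answer: 5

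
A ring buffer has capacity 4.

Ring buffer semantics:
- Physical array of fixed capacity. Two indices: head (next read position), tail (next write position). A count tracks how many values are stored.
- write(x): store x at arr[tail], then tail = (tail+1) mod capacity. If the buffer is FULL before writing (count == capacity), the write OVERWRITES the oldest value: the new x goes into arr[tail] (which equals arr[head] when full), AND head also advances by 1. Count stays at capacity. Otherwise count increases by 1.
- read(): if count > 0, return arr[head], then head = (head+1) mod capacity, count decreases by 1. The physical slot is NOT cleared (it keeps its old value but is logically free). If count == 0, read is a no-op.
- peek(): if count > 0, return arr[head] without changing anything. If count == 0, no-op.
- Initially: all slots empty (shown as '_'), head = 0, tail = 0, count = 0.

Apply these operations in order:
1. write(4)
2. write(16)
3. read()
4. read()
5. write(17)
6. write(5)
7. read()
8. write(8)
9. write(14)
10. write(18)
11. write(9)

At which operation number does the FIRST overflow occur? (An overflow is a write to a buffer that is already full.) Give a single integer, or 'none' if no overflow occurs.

Answer: 11

Derivation:
After op 1 (write(4)): arr=[4 _ _ _] head=0 tail=1 count=1
After op 2 (write(16)): arr=[4 16 _ _] head=0 tail=2 count=2
After op 3 (read()): arr=[4 16 _ _] head=1 tail=2 count=1
After op 4 (read()): arr=[4 16 _ _] head=2 tail=2 count=0
After op 5 (write(17)): arr=[4 16 17 _] head=2 tail=3 count=1
After op 6 (write(5)): arr=[4 16 17 5] head=2 tail=0 count=2
After op 7 (read()): arr=[4 16 17 5] head=3 tail=0 count=1
After op 8 (write(8)): arr=[8 16 17 5] head=3 tail=1 count=2
After op 9 (write(14)): arr=[8 14 17 5] head=3 tail=2 count=3
After op 10 (write(18)): arr=[8 14 18 5] head=3 tail=3 count=4
After op 11 (write(9)): arr=[8 14 18 9] head=0 tail=0 count=4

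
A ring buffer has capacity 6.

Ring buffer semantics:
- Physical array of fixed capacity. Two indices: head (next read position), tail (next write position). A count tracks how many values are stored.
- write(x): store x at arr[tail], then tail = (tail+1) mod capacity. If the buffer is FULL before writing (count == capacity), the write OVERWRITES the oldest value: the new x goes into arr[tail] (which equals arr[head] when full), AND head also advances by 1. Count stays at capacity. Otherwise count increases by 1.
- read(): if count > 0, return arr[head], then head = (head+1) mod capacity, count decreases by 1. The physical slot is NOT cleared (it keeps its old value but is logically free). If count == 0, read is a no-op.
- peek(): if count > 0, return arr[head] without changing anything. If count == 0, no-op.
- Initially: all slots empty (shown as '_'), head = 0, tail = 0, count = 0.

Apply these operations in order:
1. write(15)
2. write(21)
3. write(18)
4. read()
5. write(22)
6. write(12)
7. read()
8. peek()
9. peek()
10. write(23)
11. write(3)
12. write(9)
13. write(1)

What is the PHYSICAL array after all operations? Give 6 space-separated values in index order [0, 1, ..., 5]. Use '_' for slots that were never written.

After op 1 (write(15)): arr=[15 _ _ _ _ _] head=0 tail=1 count=1
After op 2 (write(21)): arr=[15 21 _ _ _ _] head=0 tail=2 count=2
After op 3 (write(18)): arr=[15 21 18 _ _ _] head=0 tail=3 count=3
After op 4 (read()): arr=[15 21 18 _ _ _] head=1 tail=3 count=2
After op 5 (write(22)): arr=[15 21 18 22 _ _] head=1 tail=4 count=3
After op 6 (write(12)): arr=[15 21 18 22 12 _] head=1 tail=5 count=4
After op 7 (read()): arr=[15 21 18 22 12 _] head=2 tail=5 count=3
After op 8 (peek()): arr=[15 21 18 22 12 _] head=2 tail=5 count=3
After op 9 (peek()): arr=[15 21 18 22 12 _] head=2 tail=5 count=3
After op 10 (write(23)): arr=[15 21 18 22 12 23] head=2 tail=0 count=4
After op 11 (write(3)): arr=[3 21 18 22 12 23] head=2 tail=1 count=5
After op 12 (write(9)): arr=[3 9 18 22 12 23] head=2 tail=2 count=6
After op 13 (write(1)): arr=[3 9 1 22 12 23] head=3 tail=3 count=6

Answer: 3 9 1 22 12 23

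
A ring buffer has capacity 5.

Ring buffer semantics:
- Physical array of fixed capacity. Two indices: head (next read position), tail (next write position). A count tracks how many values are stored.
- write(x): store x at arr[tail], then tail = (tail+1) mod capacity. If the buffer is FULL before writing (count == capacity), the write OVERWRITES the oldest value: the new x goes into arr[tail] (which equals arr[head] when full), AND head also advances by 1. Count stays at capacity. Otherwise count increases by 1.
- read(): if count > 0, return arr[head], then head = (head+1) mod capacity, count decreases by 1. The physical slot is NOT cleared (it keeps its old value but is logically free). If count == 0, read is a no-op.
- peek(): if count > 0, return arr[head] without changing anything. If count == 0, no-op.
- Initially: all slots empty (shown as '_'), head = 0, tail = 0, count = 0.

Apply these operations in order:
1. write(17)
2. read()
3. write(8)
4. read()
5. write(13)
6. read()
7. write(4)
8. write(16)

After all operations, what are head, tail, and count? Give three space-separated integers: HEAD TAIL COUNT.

After op 1 (write(17)): arr=[17 _ _ _ _] head=0 tail=1 count=1
After op 2 (read()): arr=[17 _ _ _ _] head=1 tail=1 count=0
After op 3 (write(8)): arr=[17 8 _ _ _] head=1 tail=2 count=1
After op 4 (read()): arr=[17 8 _ _ _] head=2 tail=2 count=0
After op 5 (write(13)): arr=[17 8 13 _ _] head=2 tail=3 count=1
After op 6 (read()): arr=[17 8 13 _ _] head=3 tail=3 count=0
After op 7 (write(4)): arr=[17 8 13 4 _] head=3 tail=4 count=1
After op 8 (write(16)): arr=[17 8 13 4 16] head=3 tail=0 count=2

Answer: 3 0 2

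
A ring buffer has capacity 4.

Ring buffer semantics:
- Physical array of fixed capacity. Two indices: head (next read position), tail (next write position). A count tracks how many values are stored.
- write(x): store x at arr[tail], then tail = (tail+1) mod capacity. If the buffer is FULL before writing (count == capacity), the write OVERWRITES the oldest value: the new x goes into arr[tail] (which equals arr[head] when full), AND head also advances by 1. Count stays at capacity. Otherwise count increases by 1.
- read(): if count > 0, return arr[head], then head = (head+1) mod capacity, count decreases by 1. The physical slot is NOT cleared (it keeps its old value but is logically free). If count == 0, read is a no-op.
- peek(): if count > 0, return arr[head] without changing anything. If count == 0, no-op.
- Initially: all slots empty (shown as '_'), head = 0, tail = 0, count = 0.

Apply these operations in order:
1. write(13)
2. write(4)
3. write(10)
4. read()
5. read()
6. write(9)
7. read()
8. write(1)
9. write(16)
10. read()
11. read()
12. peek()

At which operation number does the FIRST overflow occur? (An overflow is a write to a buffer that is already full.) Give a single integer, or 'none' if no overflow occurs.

Answer: none

Derivation:
After op 1 (write(13)): arr=[13 _ _ _] head=0 tail=1 count=1
After op 2 (write(4)): arr=[13 4 _ _] head=0 tail=2 count=2
After op 3 (write(10)): arr=[13 4 10 _] head=0 tail=3 count=3
After op 4 (read()): arr=[13 4 10 _] head=1 tail=3 count=2
After op 5 (read()): arr=[13 4 10 _] head=2 tail=3 count=1
After op 6 (write(9)): arr=[13 4 10 9] head=2 tail=0 count=2
After op 7 (read()): arr=[13 4 10 9] head=3 tail=0 count=1
After op 8 (write(1)): arr=[1 4 10 9] head=3 tail=1 count=2
After op 9 (write(16)): arr=[1 16 10 9] head=3 tail=2 count=3
After op 10 (read()): arr=[1 16 10 9] head=0 tail=2 count=2
After op 11 (read()): arr=[1 16 10 9] head=1 tail=2 count=1
After op 12 (peek()): arr=[1 16 10 9] head=1 tail=2 count=1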